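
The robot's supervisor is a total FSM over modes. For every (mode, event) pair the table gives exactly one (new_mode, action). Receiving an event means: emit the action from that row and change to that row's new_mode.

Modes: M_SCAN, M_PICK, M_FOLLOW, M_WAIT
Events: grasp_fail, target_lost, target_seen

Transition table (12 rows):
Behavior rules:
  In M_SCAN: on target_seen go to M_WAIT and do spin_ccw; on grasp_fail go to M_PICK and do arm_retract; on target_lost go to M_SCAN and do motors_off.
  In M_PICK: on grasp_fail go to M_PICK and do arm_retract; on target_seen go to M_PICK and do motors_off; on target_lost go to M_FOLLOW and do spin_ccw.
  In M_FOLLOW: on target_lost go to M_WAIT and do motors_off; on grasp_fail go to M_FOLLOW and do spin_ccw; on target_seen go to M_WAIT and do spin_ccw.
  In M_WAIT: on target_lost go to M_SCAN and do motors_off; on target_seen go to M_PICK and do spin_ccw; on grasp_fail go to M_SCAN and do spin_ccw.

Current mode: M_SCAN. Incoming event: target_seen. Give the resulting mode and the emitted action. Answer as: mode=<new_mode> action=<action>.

current mode = M_SCAN; filter table to that mode:
  (M_SCAN, target_seen) → (M_WAIT, spin_ccw)  ← event matches
  (M_SCAN, grasp_fail) → (M_PICK, arm_retract)
  (M_SCAN, target_lost) → (M_SCAN, motors_off)
event = target_seen selects (M_WAIT, spin_ccw)

mode=M_WAIT action=spin_ccw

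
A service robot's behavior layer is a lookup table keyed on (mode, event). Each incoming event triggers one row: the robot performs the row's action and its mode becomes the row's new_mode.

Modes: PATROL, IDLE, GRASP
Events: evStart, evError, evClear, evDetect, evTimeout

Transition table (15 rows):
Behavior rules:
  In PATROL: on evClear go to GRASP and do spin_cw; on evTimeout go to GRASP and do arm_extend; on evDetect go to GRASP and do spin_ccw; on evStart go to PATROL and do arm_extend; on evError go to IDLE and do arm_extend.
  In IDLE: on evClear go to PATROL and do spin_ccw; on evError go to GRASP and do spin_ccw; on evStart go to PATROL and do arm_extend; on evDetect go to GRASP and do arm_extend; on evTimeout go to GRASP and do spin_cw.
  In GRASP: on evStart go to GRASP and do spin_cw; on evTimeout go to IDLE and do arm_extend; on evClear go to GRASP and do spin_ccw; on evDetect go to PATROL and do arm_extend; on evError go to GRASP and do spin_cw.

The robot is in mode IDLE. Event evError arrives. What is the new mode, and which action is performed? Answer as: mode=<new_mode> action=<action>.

current mode = IDLE; filter table to that mode:
  (IDLE, evClear) → (PATROL, spin_ccw)
  (IDLE, evError) → (GRASP, spin_ccw)  ← event matches
  (IDLE, evStart) → (PATROL, arm_extend)
  (IDLE, evDetect) → (GRASP, arm_extend)
  (IDLE, evTimeout) → (GRASP, spin_cw)
event = evError selects (GRASP, spin_ccw)

mode=GRASP action=spin_ccw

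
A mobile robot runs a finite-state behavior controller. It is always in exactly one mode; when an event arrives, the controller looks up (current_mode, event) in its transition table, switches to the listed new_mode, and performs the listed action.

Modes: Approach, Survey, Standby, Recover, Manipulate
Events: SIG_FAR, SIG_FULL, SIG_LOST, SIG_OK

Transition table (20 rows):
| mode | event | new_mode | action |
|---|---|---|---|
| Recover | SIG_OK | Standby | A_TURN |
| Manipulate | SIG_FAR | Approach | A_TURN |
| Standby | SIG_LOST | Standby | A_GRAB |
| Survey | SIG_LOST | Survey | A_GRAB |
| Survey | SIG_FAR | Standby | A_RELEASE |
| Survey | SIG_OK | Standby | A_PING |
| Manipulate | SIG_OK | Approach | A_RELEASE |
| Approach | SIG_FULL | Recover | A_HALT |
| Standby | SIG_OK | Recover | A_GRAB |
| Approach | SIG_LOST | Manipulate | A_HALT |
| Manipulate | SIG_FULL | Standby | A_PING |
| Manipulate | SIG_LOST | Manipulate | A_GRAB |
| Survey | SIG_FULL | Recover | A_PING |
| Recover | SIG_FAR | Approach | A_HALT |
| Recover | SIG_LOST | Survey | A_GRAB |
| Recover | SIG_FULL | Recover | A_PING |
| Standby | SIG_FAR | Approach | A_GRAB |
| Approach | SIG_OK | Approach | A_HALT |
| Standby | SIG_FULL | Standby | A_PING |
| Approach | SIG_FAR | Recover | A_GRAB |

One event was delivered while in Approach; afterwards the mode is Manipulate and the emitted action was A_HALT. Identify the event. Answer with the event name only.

SIG_LOST

try SIG_FAR: (Approach, SIG_FAR) → (Recover, A_GRAB)
try SIG_FULL: (Approach, SIG_FULL) → (Recover, A_HALT)
try SIG_LOST: (Approach, SIG_LOST) → (Manipulate, A_HALT)  ← matches
try SIG_OK: (Approach, SIG_OK) → (Approach, A_HALT)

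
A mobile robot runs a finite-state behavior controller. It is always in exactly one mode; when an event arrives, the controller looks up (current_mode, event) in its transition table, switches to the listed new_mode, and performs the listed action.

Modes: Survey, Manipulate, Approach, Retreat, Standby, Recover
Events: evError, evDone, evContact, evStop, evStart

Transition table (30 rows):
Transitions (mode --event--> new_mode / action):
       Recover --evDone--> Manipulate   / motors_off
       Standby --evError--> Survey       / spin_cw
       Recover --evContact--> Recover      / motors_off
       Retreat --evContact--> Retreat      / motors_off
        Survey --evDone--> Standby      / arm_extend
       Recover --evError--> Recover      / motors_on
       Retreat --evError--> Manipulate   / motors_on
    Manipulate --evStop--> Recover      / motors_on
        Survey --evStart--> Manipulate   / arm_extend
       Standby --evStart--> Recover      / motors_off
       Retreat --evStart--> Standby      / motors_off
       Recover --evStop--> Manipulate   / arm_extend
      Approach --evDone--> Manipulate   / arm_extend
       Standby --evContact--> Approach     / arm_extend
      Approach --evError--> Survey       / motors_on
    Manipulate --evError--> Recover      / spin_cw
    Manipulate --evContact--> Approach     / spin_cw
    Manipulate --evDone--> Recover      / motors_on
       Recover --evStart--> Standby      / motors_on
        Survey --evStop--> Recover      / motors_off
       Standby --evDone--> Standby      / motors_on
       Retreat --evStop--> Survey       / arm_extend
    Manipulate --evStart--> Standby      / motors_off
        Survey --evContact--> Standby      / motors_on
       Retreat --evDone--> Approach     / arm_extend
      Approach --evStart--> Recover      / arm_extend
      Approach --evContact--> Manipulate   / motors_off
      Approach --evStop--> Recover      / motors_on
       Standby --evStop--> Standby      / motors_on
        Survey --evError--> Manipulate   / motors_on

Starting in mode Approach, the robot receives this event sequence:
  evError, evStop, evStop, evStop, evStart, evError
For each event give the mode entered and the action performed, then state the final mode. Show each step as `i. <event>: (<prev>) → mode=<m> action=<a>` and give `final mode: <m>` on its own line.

final mode: Survey

1. evError: (Approach) → mode=Survey action=motors_on
2. evStop: (Survey) → mode=Recover action=motors_off
3. evStop: (Recover) → mode=Manipulate action=arm_extend
4. evStop: (Manipulate) → mode=Recover action=motors_on
5. evStart: (Recover) → mode=Standby action=motors_on
6. evError: (Standby) → mode=Survey action=spin_cw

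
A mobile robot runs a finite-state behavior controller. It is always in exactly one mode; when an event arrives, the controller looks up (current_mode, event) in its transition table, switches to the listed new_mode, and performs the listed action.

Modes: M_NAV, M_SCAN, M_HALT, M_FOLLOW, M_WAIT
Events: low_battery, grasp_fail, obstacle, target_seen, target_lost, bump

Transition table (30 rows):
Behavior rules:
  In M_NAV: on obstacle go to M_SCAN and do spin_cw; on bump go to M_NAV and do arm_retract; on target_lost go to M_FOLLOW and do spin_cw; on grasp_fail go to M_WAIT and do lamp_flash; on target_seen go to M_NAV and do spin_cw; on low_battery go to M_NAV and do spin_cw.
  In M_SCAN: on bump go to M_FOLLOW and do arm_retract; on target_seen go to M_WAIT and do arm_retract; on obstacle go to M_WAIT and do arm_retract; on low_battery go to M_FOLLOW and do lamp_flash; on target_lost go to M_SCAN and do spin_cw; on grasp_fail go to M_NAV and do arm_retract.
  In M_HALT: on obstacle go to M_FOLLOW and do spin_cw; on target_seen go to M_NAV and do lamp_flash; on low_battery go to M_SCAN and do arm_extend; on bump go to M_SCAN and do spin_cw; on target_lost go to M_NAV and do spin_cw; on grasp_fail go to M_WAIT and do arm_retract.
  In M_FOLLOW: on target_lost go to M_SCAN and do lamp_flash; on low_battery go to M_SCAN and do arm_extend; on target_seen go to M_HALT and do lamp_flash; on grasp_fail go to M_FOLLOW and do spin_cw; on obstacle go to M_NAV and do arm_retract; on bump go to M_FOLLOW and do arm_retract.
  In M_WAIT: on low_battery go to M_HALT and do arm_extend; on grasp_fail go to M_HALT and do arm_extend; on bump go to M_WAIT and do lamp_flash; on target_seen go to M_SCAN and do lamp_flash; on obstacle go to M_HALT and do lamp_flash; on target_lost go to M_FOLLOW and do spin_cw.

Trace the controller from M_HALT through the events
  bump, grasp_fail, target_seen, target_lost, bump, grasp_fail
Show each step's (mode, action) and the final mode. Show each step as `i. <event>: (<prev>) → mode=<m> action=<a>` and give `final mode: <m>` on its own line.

final mode: M_FOLLOW

1. bump: (M_HALT) → mode=M_SCAN action=spin_cw
2. grasp_fail: (M_SCAN) → mode=M_NAV action=arm_retract
3. target_seen: (M_NAV) → mode=M_NAV action=spin_cw
4. target_lost: (M_NAV) → mode=M_FOLLOW action=spin_cw
5. bump: (M_FOLLOW) → mode=M_FOLLOW action=arm_retract
6. grasp_fail: (M_FOLLOW) → mode=M_FOLLOW action=spin_cw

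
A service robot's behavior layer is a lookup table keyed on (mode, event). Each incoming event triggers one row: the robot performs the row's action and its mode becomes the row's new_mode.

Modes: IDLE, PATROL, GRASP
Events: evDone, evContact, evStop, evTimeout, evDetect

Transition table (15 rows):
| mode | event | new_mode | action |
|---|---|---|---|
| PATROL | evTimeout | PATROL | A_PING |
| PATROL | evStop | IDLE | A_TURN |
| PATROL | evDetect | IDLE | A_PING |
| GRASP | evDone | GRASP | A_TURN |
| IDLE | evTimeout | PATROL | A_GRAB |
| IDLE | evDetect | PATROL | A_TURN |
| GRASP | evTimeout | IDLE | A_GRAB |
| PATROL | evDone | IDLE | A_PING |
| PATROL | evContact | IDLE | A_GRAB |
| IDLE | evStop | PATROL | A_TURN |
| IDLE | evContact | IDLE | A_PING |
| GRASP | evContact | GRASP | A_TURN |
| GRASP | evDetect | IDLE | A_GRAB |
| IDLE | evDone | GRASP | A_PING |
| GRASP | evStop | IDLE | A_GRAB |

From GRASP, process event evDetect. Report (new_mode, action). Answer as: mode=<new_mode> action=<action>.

current mode = GRASP; filter table to that mode:
  (GRASP, evDone) → (GRASP, A_TURN)
  (GRASP, evTimeout) → (IDLE, A_GRAB)
  (GRASP, evContact) → (GRASP, A_TURN)
  (GRASP, evDetect) → (IDLE, A_GRAB)  ← event matches
  (GRASP, evStop) → (IDLE, A_GRAB)
event = evDetect selects (IDLE, A_GRAB)

mode=IDLE action=A_GRAB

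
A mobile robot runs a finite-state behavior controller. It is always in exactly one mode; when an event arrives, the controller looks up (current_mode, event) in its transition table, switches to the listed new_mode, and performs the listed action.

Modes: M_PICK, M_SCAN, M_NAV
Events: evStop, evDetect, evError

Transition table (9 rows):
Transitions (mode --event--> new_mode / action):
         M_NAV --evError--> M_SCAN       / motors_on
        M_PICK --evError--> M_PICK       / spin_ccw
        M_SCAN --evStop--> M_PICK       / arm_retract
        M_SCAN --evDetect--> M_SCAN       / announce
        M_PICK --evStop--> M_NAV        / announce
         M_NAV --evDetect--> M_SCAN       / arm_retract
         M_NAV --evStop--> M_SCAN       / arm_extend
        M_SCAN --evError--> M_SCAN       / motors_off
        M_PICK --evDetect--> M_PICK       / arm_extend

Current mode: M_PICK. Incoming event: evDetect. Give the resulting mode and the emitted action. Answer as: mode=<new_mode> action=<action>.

current mode = M_PICK; filter table to that mode:
  (M_PICK, evError) → (M_PICK, spin_ccw)
  (M_PICK, evStop) → (M_NAV, announce)
  (M_PICK, evDetect) → (M_PICK, arm_extend)  ← event matches
event = evDetect selects (M_PICK, arm_extend)

mode=M_PICK action=arm_extend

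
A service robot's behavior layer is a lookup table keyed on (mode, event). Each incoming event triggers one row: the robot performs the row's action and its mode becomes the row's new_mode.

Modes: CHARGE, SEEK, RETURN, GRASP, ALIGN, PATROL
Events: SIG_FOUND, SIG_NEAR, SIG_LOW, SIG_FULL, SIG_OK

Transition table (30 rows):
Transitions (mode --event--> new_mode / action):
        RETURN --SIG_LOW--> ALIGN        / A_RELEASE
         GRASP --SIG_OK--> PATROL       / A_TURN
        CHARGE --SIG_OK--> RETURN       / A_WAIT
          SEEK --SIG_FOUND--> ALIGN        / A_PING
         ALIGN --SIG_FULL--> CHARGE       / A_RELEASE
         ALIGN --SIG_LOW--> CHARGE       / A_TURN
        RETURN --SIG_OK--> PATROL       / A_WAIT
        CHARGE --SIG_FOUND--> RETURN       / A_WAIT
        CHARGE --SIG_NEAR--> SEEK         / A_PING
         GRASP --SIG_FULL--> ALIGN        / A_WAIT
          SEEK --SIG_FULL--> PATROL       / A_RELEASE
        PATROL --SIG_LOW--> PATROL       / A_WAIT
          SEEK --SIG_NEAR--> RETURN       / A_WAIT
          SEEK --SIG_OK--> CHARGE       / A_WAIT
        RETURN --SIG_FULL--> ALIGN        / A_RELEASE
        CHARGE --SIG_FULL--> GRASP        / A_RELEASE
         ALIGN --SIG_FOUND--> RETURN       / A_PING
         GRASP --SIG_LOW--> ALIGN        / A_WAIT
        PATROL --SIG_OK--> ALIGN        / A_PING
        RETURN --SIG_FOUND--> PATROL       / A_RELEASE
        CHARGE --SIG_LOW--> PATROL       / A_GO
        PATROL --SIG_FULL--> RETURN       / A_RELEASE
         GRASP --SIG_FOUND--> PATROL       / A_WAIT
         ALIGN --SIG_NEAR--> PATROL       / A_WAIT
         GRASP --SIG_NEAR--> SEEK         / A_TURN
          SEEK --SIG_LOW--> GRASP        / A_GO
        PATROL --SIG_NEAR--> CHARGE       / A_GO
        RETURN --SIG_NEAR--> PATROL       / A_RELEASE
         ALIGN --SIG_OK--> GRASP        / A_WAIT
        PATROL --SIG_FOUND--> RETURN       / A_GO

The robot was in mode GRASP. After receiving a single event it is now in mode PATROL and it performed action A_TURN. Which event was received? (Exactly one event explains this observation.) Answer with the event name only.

SIG_OK

try SIG_FOUND: (GRASP, SIG_FOUND) → (PATROL, A_WAIT)
try SIG_NEAR: (GRASP, SIG_NEAR) → (SEEK, A_TURN)
try SIG_LOW: (GRASP, SIG_LOW) → (ALIGN, A_WAIT)
try SIG_FULL: (GRASP, SIG_FULL) → (ALIGN, A_WAIT)
try SIG_OK: (GRASP, SIG_OK) → (PATROL, A_TURN)  ← matches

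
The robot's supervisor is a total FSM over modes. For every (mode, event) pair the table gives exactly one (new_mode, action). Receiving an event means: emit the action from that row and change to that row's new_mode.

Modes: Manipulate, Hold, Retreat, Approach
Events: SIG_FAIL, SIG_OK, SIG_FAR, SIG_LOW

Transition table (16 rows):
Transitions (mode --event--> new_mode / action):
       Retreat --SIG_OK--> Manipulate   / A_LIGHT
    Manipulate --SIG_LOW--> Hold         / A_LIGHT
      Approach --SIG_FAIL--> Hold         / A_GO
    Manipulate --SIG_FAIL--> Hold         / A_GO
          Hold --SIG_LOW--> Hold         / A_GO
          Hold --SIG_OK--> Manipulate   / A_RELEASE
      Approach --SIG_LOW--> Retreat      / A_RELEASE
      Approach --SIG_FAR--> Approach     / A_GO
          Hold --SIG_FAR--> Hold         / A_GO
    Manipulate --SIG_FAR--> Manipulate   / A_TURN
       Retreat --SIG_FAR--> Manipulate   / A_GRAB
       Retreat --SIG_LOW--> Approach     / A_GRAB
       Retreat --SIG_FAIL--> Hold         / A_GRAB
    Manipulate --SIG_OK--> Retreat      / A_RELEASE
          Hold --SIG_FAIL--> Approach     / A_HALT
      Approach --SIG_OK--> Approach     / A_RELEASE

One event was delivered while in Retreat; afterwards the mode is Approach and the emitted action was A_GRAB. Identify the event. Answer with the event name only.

SIG_LOW

try SIG_FAIL: (Retreat, SIG_FAIL) → (Hold, A_GRAB)
try SIG_OK: (Retreat, SIG_OK) → (Manipulate, A_LIGHT)
try SIG_FAR: (Retreat, SIG_FAR) → (Manipulate, A_GRAB)
try SIG_LOW: (Retreat, SIG_LOW) → (Approach, A_GRAB)  ← matches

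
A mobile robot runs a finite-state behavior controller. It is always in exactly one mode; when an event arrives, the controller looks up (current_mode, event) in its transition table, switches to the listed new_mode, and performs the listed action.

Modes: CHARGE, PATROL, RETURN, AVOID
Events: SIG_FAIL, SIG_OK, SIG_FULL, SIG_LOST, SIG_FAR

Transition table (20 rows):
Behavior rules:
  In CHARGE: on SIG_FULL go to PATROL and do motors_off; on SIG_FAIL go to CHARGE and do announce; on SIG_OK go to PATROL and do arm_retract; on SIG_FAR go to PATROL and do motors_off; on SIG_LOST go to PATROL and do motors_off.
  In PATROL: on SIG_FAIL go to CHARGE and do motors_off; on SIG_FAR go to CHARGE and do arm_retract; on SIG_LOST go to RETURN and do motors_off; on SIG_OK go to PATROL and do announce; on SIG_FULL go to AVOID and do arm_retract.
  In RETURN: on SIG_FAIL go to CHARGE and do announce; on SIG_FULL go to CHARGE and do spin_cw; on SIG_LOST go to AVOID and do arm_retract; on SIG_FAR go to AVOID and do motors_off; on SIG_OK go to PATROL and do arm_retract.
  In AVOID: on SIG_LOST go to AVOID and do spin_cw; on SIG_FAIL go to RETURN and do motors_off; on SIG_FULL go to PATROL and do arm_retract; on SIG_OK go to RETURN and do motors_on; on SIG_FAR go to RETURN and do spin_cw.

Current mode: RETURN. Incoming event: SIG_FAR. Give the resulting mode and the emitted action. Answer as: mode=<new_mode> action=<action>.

mode=AVOID action=motors_off

current mode = RETURN; filter table to that mode:
  (RETURN, SIG_FAIL) → (CHARGE, announce)
  (RETURN, SIG_FULL) → (CHARGE, spin_cw)
  (RETURN, SIG_LOST) → (AVOID, arm_retract)
  (RETURN, SIG_FAR) → (AVOID, motors_off)  ← event matches
  (RETURN, SIG_OK) → (PATROL, arm_retract)
event = SIG_FAR selects (AVOID, motors_off)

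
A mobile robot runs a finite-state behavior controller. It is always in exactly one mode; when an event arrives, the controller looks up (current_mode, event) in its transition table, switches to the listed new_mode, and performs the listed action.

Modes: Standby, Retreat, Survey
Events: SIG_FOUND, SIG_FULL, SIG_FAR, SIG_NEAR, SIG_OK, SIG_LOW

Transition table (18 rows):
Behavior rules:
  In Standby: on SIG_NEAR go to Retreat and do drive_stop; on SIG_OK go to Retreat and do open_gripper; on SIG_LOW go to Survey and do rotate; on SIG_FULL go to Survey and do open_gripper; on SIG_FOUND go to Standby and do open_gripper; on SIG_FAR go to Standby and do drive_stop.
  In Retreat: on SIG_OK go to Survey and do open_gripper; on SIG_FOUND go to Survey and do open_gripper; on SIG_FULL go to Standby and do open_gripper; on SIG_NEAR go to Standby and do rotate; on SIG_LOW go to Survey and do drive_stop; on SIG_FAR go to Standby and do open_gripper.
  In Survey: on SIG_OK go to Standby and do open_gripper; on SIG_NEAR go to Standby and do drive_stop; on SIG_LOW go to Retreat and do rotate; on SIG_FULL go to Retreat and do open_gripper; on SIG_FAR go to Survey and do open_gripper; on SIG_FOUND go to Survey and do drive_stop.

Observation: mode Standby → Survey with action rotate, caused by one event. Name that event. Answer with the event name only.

try SIG_FOUND: (Standby, SIG_FOUND) → (Standby, open_gripper)
try SIG_FULL: (Standby, SIG_FULL) → (Survey, open_gripper)
try SIG_FAR: (Standby, SIG_FAR) → (Standby, drive_stop)
try SIG_NEAR: (Standby, SIG_NEAR) → (Retreat, drive_stop)
try SIG_OK: (Standby, SIG_OK) → (Retreat, open_gripper)
try SIG_LOW: (Standby, SIG_LOW) → (Survey, rotate)  ← matches

SIG_LOW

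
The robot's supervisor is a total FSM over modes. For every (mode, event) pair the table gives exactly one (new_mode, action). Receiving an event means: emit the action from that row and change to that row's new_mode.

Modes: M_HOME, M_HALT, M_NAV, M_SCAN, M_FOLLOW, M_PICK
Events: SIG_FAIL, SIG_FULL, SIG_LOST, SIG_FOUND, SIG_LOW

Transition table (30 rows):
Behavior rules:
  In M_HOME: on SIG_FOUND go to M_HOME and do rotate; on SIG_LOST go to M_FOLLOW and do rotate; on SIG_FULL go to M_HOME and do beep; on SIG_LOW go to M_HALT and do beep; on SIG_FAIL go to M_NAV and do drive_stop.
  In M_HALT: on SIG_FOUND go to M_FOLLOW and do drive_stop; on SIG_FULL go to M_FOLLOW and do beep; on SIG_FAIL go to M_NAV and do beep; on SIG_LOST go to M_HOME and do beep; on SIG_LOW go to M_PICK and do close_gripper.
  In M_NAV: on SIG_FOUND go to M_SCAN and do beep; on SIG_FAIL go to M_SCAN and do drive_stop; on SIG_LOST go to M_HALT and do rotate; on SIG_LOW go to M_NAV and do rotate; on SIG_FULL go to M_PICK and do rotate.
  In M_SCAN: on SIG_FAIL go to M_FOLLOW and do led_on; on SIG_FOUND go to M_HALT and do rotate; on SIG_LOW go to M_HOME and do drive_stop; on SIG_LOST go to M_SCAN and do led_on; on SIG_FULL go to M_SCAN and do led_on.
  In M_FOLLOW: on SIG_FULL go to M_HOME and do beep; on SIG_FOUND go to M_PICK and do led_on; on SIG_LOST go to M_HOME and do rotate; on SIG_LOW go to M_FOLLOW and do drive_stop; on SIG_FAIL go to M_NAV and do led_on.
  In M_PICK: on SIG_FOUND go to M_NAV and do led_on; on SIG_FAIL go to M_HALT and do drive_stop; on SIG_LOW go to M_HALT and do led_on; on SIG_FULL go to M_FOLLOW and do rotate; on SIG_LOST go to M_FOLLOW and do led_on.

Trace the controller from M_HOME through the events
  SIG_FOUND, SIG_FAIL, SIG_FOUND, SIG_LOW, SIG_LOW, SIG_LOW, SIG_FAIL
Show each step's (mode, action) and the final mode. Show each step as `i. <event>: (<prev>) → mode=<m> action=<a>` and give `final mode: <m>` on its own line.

final mode: M_HALT

1. SIG_FOUND: (M_HOME) → mode=M_HOME action=rotate
2. SIG_FAIL: (M_HOME) → mode=M_NAV action=drive_stop
3. SIG_FOUND: (M_NAV) → mode=M_SCAN action=beep
4. SIG_LOW: (M_SCAN) → mode=M_HOME action=drive_stop
5. SIG_LOW: (M_HOME) → mode=M_HALT action=beep
6. SIG_LOW: (M_HALT) → mode=M_PICK action=close_gripper
7. SIG_FAIL: (M_PICK) → mode=M_HALT action=drive_stop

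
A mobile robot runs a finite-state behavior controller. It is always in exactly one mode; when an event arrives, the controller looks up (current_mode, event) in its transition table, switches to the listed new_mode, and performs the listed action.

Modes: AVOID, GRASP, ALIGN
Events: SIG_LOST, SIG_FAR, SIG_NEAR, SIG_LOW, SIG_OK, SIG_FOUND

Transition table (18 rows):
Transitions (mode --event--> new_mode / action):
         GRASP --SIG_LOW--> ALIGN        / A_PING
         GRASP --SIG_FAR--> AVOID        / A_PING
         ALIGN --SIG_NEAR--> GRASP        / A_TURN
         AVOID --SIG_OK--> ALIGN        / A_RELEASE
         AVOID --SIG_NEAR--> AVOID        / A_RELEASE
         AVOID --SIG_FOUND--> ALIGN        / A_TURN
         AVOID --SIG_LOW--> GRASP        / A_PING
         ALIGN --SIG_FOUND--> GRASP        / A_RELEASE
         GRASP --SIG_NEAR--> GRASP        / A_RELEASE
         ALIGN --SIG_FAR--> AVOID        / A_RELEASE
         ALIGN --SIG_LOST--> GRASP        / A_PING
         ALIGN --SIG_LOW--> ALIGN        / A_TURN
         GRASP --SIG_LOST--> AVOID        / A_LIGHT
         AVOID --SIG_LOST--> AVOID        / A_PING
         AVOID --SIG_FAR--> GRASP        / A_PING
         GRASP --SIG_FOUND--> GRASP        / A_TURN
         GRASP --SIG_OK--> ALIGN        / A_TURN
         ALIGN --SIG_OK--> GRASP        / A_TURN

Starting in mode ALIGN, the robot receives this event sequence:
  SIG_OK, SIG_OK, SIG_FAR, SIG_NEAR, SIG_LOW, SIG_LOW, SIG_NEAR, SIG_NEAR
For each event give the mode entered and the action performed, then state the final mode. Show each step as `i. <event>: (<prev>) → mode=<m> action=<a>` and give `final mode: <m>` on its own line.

1. SIG_OK: (ALIGN) → mode=GRASP action=A_TURN
2. SIG_OK: (GRASP) → mode=ALIGN action=A_TURN
3. SIG_FAR: (ALIGN) → mode=AVOID action=A_RELEASE
4. SIG_NEAR: (AVOID) → mode=AVOID action=A_RELEASE
5. SIG_LOW: (AVOID) → mode=GRASP action=A_PING
6. SIG_LOW: (GRASP) → mode=ALIGN action=A_PING
7. SIG_NEAR: (ALIGN) → mode=GRASP action=A_TURN
8. SIG_NEAR: (GRASP) → mode=GRASP action=A_RELEASE

final mode: GRASP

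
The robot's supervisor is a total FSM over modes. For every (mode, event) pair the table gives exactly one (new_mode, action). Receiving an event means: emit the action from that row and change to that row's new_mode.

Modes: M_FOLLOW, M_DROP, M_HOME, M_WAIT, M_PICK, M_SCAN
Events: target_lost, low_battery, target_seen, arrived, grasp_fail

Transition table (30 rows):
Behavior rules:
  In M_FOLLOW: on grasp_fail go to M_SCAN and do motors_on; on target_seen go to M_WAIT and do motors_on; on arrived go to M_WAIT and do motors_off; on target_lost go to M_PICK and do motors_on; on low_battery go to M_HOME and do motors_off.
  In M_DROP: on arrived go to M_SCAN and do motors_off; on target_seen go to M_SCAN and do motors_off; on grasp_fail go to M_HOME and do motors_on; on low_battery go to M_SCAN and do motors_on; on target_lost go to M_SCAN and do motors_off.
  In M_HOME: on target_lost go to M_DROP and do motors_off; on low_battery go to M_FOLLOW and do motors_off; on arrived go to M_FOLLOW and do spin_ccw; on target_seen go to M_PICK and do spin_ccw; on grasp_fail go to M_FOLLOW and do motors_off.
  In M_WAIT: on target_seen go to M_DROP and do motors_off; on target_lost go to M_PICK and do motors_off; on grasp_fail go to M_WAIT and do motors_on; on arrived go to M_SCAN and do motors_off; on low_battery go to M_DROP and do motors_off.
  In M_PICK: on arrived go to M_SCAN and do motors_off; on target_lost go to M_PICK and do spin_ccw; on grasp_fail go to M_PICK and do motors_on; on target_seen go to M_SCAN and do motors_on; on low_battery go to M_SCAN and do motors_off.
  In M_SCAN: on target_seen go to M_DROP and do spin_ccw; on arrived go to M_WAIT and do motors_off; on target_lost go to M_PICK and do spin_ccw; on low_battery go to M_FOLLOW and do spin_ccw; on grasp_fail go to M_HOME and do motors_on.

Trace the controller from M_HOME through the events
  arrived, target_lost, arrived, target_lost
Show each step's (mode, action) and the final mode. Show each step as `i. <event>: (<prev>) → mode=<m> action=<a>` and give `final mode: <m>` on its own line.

1. arrived: (M_HOME) → mode=M_FOLLOW action=spin_ccw
2. target_lost: (M_FOLLOW) → mode=M_PICK action=motors_on
3. arrived: (M_PICK) → mode=M_SCAN action=motors_off
4. target_lost: (M_SCAN) → mode=M_PICK action=spin_ccw

final mode: M_PICK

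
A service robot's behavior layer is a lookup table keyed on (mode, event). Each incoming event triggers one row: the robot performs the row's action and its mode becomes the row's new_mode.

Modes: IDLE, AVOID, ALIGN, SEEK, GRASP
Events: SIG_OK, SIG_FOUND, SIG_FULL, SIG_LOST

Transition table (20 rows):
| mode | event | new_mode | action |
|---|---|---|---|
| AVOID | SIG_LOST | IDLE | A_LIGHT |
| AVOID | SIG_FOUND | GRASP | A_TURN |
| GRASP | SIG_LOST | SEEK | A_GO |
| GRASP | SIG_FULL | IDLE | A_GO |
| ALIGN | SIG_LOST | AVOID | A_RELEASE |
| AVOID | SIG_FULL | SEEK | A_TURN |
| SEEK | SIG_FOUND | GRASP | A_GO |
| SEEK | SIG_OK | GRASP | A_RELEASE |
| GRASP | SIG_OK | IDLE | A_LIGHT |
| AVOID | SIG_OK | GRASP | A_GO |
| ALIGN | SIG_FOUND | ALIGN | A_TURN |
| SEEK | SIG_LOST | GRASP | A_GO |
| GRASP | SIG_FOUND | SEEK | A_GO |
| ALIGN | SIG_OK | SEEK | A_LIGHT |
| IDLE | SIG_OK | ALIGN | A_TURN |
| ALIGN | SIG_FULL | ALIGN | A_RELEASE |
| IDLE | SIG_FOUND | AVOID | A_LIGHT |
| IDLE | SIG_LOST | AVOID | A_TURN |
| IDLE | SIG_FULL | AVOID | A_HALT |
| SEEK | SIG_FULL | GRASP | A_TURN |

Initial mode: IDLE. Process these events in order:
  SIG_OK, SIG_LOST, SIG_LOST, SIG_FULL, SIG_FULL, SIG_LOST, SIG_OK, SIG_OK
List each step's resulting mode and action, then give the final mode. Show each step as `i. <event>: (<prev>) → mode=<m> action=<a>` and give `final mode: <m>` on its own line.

final mode: ALIGN

1. SIG_OK: (IDLE) → mode=ALIGN action=A_TURN
2. SIG_LOST: (ALIGN) → mode=AVOID action=A_RELEASE
3. SIG_LOST: (AVOID) → mode=IDLE action=A_LIGHT
4. SIG_FULL: (IDLE) → mode=AVOID action=A_HALT
5. SIG_FULL: (AVOID) → mode=SEEK action=A_TURN
6. SIG_LOST: (SEEK) → mode=GRASP action=A_GO
7. SIG_OK: (GRASP) → mode=IDLE action=A_LIGHT
8. SIG_OK: (IDLE) → mode=ALIGN action=A_TURN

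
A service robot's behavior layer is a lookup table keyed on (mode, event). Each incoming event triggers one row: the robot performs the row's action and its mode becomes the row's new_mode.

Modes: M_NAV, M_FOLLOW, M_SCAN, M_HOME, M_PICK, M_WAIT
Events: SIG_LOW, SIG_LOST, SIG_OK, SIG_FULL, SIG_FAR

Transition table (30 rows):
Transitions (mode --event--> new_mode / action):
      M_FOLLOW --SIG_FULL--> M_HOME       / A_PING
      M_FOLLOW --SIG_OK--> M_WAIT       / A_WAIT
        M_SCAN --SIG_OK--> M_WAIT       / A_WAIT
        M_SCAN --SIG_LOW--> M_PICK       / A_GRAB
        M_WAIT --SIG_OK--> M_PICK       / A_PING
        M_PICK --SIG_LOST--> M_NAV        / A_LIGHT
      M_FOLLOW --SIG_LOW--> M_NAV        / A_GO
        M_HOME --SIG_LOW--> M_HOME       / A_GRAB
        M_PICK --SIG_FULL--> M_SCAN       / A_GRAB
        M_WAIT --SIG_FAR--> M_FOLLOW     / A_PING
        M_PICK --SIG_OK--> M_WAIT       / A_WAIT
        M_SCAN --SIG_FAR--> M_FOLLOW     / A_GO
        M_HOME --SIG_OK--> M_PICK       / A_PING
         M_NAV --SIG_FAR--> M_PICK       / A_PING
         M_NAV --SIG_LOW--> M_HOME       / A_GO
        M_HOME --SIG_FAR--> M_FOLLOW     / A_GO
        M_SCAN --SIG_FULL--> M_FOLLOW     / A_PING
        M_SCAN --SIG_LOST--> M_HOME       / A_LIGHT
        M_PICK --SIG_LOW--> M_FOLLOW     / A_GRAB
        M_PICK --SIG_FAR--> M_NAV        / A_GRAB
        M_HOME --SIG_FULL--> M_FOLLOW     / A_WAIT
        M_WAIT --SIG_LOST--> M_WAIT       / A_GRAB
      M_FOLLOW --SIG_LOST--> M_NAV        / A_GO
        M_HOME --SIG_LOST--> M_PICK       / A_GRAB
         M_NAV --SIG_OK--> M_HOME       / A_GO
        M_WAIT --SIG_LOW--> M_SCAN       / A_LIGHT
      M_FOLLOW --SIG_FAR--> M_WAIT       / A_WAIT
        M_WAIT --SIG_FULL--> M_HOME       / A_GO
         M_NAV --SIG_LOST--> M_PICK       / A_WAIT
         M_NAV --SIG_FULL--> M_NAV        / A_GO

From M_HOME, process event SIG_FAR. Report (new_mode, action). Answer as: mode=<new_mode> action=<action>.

mode=M_FOLLOW action=A_GO

current mode = M_HOME; filter table to that mode:
  (M_HOME, SIG_LOW) → (M_HOME, A_GRAB)
  (M_HOME, SIG_OK) → (M_PICK, A_PING)
  (M_HOME, SIG_FAR) → (M_FOLLOW, A_GO)  ← event matches
  (M_HOME, SIG_FULL) → (M_FOLLOW, A_WAIT)
  (M_HOME, SIG_LOST) → (M_PICK, A_GRAB)
event = SIG_FAR selects (M_FOLLOW, A_GO)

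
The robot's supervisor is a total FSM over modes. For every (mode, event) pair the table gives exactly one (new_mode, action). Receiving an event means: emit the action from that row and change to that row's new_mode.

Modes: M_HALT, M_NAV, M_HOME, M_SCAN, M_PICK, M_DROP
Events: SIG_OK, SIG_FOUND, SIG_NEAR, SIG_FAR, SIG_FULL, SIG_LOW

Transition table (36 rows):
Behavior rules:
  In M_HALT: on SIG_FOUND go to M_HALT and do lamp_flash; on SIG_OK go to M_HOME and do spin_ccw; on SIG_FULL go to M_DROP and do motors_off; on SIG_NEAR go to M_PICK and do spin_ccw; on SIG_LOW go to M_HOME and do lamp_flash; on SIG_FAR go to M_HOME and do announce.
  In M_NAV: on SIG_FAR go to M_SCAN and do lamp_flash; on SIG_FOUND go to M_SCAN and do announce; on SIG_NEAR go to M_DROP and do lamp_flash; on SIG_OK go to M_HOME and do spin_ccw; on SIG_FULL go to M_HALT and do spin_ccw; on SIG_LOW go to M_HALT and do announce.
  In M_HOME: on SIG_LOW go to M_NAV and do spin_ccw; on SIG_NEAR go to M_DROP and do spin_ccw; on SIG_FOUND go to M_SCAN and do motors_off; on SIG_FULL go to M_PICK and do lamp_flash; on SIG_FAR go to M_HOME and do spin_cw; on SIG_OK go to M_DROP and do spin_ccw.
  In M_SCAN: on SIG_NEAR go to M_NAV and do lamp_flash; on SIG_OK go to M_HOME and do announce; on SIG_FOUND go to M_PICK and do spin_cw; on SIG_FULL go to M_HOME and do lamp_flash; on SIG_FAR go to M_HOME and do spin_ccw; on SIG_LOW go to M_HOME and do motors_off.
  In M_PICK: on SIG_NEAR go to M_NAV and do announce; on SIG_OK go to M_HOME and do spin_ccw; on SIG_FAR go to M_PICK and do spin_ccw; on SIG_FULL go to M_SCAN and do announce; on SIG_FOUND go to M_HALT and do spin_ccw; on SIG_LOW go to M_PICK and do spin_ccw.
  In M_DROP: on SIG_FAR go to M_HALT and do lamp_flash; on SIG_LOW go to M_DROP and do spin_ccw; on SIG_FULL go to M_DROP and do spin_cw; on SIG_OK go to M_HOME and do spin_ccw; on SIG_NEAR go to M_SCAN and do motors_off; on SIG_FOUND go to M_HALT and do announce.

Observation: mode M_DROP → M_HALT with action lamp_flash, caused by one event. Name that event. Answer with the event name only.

try SIG_OK: (M_DROP, SIG_OK) → (M_HOME, spin_ccw)
try SIG_FOUND: (M_DROP, SIG_FOUND) → (M_HALT, announce)
try SIG_NEAR: (M_DROP, SIG_NEAR) → (M_SCAN, motors_off)
try SIG_FAR: (M_DROP, SIG_FAR) → (M_HALT, lamp_flash)  ← matches
try SIG_FULL: (M_DROP, SIG_FULL) → (M_DROP, spin_cw)
try SIG_LOW: (M_DROP, SIG_LOW) → (M_DROP, spin_ccw)

SIG_FAR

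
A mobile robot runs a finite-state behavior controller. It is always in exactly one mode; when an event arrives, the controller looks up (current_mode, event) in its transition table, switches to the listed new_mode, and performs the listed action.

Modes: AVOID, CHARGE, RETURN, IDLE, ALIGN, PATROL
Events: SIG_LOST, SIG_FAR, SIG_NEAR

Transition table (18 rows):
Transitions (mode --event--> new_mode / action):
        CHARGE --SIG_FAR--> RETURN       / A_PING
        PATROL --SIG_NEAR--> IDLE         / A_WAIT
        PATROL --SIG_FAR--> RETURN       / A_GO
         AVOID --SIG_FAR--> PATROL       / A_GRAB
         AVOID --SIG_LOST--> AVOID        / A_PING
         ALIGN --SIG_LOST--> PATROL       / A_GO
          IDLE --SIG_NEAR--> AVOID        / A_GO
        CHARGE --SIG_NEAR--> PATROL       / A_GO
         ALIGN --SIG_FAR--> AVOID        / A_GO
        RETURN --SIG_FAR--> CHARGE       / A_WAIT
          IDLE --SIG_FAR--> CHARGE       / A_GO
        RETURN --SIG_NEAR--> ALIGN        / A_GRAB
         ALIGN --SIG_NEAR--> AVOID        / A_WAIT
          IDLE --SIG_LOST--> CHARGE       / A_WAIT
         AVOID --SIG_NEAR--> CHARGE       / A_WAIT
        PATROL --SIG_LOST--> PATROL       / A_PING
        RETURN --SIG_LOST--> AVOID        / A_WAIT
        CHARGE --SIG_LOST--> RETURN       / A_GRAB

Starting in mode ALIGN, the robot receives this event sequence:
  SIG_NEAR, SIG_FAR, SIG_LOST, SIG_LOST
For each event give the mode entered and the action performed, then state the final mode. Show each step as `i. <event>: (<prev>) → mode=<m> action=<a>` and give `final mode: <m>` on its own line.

final mode: PATROL

1. SIG_NEAR: (ALIGN) → mode=AVOID action=A_WAIT
2. SIG_FAR: (AVOID) → mode=PATROL action=A_GRAB
3. SIG_LOST: (PATROL) → mode=PATROL action=A_PING
4. SIG_LOST: (PATROL) → mode=PATROL action=A_PING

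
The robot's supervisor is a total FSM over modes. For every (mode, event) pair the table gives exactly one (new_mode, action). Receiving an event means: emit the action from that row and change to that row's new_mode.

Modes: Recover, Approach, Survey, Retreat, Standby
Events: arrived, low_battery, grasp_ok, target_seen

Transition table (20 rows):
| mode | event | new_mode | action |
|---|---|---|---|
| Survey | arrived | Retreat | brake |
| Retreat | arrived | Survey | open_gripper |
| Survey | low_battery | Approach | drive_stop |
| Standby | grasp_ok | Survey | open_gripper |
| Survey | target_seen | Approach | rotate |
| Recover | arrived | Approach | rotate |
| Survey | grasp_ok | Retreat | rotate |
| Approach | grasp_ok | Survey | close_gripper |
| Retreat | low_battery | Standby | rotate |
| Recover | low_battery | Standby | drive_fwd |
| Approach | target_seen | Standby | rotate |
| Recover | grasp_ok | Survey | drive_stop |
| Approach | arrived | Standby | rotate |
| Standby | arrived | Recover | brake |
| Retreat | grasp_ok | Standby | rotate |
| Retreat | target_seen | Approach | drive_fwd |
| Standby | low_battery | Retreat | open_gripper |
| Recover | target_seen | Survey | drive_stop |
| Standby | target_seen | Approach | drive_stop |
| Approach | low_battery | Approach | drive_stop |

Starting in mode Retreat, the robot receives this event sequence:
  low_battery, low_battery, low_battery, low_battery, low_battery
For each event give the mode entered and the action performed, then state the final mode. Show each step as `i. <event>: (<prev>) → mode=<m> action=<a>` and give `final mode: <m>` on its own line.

1. low_battery: (Retreat) → mode=Standby action=rotate
2. low_battery: (Standby) → mode=Retreat action=open_gripper
3. low_battery: (Retreat) → mode=Standby action=rotate
4. low_battery: (Standby) → mode=Retreat action=open_gripper
5. low_battery: (Retreat) → mode=Standby action=rotate

final mode: Standby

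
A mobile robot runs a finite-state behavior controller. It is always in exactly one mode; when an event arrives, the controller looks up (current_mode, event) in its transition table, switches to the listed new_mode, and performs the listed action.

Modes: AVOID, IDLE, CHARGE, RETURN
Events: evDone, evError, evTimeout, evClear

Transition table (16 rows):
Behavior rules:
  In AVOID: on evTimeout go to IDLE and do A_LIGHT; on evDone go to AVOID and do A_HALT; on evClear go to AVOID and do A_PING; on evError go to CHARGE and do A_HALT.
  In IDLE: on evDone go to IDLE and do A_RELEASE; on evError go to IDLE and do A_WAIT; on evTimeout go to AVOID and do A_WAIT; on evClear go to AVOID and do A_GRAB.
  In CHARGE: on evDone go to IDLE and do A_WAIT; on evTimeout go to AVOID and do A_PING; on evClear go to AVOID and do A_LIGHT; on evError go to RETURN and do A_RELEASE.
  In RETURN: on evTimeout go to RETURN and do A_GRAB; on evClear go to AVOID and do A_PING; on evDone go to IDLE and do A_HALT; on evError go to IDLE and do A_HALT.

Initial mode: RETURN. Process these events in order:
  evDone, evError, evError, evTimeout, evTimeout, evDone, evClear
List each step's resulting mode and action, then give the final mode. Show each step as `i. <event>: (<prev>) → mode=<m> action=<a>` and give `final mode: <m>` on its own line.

1. evDone: (RETURN) → mode=IDLE action=A_HALT
2. evError: (IDLE) → mode=IDLE action=A_WAIT
3. evError: (IDLE) → mode=IDLE action=A_WAIT
4. evTimeout: (IDLE) → mode=AVOID action=A_WAIT
5. evTimeout: (AVOID) → mode=IDLE action=A_LIGHT
6. evDone: (IDLE) → mode=IDLE action=A_RELEASE
7. evClear: (IDLE) → mode=AVOID action=A_GRAB

final mode: AVOID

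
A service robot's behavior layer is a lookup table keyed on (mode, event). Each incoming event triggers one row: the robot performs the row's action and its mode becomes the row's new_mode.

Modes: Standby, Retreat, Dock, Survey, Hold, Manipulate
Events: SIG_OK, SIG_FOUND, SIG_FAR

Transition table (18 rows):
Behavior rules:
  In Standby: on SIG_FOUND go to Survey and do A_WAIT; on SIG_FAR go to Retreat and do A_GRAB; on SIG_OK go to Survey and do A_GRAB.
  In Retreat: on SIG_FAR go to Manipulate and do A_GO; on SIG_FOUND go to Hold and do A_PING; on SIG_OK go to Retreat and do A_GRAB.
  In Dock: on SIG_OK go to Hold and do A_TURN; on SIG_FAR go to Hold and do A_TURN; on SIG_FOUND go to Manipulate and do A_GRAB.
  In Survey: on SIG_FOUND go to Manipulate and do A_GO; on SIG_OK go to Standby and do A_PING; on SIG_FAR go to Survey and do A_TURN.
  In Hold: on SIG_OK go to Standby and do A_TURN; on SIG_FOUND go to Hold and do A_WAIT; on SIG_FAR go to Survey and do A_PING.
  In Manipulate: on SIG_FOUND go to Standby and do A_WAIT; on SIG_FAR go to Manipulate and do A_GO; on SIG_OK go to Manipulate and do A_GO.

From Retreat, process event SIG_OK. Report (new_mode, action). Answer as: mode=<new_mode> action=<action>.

mode=Retreat action=A_GRAB

current mode = Retreat; filter table to that mode:
  (Retreat, SIG_FAR) → (Manipulate, A_GO)
  (Retreat, SIG_FOUND) → (Hold, A_PING)
  (Retreat, SIG_OK) → (Retreat, A_GRAB)  ← event matches
event = SIG_OK selects (Retreat, A_GRAB)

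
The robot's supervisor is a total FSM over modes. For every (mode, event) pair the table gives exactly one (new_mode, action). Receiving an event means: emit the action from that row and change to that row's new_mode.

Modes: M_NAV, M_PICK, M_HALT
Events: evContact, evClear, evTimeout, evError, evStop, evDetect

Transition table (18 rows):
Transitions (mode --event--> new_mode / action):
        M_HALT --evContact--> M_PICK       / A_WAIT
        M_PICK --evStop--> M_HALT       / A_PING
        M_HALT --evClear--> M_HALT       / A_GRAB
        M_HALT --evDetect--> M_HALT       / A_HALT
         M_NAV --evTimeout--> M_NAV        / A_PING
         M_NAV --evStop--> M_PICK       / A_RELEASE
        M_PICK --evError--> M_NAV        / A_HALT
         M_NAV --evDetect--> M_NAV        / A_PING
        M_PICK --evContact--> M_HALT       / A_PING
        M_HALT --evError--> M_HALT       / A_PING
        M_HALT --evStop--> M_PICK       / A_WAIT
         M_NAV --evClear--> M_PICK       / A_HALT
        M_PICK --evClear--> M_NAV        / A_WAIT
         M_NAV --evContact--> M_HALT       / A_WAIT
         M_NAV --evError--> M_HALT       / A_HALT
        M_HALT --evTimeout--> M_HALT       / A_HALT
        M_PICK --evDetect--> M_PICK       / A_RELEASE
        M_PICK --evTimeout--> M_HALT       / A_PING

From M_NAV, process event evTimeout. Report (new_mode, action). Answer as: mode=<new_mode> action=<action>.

current mode = M_NAV; filter table to that mode:
  (M_NAV, evTimeout) → (M_NAV, A_PING)  ← event matches
  (M_NAV, evStop) → (M_PICK, A_RELEASE)
  (M_NAV, evDetect) → (M_NAV, A_PING)
  (M_NAV, evClear) → (M_PICK, A_HALT)
  (M_NAV, evContact) → (M_HALT, A_WAIT)
  (M_NAV, evError) → (M_HALT, A_HALT)
event = evTimeout selects (M_NAV, A_PING)

mode=M_NAV action=A_PING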